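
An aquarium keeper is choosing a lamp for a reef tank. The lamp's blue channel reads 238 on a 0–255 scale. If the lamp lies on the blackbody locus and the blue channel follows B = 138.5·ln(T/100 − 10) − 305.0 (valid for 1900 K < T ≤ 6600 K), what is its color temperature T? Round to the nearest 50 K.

6050 K

ln(t − 10) = (238 + 305.0) / 138.5 = 3.9206.
t − 10 = e^3.9206 = 50.430, so t = 60.430.
T = 100·t = 6043 K → 6050 K to the nearest 50 K.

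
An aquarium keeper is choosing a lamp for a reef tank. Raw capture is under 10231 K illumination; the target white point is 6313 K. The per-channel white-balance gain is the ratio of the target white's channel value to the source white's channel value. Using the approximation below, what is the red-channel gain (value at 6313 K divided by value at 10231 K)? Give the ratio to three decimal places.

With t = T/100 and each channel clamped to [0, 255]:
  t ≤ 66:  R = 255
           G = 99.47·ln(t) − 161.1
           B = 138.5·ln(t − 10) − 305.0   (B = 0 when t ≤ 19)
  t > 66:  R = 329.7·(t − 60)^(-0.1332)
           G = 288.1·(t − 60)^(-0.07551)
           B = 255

At 10231 K (t = 102.31):
  R = 329.7·(102.31 − 60)^(-0.1332) = 329.7·42.31^(-0.1332) = 329.7·0.60724 = 200.206.
At 6313 K (t = 63.13):
  R = 255 by definition for t ≤ 66.
Gain = 255.000 / 200.206 = 1.2737 → 1.274.

1.274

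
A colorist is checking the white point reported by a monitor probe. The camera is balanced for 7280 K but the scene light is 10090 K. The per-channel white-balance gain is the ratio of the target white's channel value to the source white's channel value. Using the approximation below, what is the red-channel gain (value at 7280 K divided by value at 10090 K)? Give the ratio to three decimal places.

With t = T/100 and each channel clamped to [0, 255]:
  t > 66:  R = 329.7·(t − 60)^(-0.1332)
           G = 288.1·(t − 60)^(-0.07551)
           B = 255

1.167

At 10090 K (t = 100.9):
  R = 329.7·(100.9 − 60)^(-0.1332) = 329.7·40.9^(-0.1332) = 329.7·0.60998 = 201.112.
At 7280 K (t = 72.8):
  R = 329.7·(72.8 − 60)^(-0.1332) = 329.7·12.8^(-0.1332) = 329.7·0.71206 = 234.768.
Gain = 234.768 / 201.112 = 1.1674 → 1.167.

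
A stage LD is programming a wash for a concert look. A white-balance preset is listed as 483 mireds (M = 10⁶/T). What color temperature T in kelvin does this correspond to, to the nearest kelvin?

T = 10⁶ / 483 = 2070.39 K → 2070 K.

2070 K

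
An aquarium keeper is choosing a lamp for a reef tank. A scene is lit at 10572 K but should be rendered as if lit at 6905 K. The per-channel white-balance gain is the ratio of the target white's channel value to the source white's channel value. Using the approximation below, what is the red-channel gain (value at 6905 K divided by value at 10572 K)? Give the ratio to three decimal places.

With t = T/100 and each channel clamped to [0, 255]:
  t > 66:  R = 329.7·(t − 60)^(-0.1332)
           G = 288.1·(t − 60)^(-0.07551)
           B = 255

1.241

At 10572 K (t = 105.72):
  R = 329.7·(105.72 − 60)^(-0.1332) = 329.7·45.72^(-0.1332) = 329.7·0.60100 = 198.149.
At 6905 K (t = 69.05):
  R = 329.7·(69.05 − 60)^(-0.1332) = 329.7·9.05^(-0.1332) = 329.7·0.74572 = 245.863.
Gain = 245.863 / 198.149 = 1.2408 → 1.241.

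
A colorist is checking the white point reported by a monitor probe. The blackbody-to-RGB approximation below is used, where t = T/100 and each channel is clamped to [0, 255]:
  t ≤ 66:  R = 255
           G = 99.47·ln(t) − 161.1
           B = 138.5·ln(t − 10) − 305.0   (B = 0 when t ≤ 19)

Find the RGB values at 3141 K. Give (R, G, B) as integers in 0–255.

t = 3141/100 = 31.41; the t ≤ 66 branch applies.
R = 255 by definition for t ≤ 66.
G = 99.47·ln 31.41 − 161.1 = 99.47·3.4471 − 161.1 = 181.786.
B = 138.5·ln(31.41 − 10) − 305.0 = 138.5·ln 21.41 − 305.0 = 138.5·3.0639 − 305.0 = 119.344.
Rounded: (255, 182, 119).

(255, 182, 119)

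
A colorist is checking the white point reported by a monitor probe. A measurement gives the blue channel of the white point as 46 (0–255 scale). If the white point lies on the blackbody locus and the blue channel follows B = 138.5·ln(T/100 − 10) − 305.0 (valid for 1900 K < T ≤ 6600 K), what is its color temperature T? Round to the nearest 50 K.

2250 K

ln(t − 10) = (46 + 305.0) / 138.5 = 2.5343.
t − 10 = e^2.5343 = 12.608, so t = 22.608.
T = 100·t = 2261 K → 2250 K to the nearest 50 K.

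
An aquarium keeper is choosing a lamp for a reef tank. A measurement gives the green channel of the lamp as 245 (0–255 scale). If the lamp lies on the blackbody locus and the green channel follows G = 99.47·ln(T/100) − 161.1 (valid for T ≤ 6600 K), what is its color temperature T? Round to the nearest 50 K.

5950 K

ln t = (245 + 161.1) / 99.47 = 4.0826.
t = e^4.0826 = 59.302.
T = 100·t = 5930 K → 5950 K to the nearest 50 K.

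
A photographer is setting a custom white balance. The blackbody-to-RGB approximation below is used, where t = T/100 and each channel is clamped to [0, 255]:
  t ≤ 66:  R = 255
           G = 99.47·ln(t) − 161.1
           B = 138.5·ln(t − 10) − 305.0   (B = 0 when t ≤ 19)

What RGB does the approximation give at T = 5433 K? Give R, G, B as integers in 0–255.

R=255, G=236, B=220

t = 5433/100 = 54.33; the t ≤ 66 branch applies.
R = 255 by definition for t ≤ 66.
G = 99.47·ln 54.33 − 161.1 = 99.47·3.9951 − 161.1 = 236.290.
B = 138.5·ln(54.33 − 10) − 305.0 = 138.5·ln 44.33 − 305.0 = 138.5·3.7917 − 305.0 = 220.145.
Rounded: (255, 236, 220).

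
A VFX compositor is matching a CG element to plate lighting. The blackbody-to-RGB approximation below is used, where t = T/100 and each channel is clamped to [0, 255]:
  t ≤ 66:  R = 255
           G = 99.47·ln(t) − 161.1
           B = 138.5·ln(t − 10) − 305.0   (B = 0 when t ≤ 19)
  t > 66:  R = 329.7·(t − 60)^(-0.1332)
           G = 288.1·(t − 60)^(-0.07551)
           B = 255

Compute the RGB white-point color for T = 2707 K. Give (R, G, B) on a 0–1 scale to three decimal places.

(1.000, 0.655, 0.345)

t = 2707/100 = 27.07; the t ≤ 66 branch applies.
R = 255 by definition for t ≤ 66.
G = 99.47·ln 27.07 − 161.1 = 99.47·3.2984 − 161.1 = 166.994.
B = 138.5·ln(27.07 − 10) − 305.0 = 138.5·ln 17.07 − 305.0 = 138.5·2.8373 − 305.0 = 87.969.
Dividing each by 255: (1.0000, 0.6549, 0.3450) → (1.000, 0.655, 0.345).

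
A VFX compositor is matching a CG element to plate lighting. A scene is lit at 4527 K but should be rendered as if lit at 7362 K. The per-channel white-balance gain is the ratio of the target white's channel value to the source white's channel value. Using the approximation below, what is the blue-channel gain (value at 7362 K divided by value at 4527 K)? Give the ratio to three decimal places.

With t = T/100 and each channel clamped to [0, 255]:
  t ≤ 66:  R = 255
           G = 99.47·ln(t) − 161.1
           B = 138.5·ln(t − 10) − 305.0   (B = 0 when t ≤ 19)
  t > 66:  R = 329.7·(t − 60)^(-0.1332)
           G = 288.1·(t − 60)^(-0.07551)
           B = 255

At 4527 K (t = 45.27):
  B = 138.5·ln(45.27 − 10) − 305.0 = 138.5·ln 35.27 − 305.0 = 138.5·3.5630 − 305.0 = 188.480.
At 7362 K (t = 73.62):
  B = 255 by definition for t > 66.
Gain = 255.000 / 188.480 = 1.3529 → 1.353.

1.353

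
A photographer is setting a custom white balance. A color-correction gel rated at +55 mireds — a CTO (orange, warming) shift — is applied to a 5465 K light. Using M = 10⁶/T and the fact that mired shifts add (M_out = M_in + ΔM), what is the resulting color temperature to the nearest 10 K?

M_in = 10⁶/5465 = 182.98 mireds.
M_out = 182.98 + (+55) = 237.98 mireds.
T_out = 10⁶/237.98 = 4202.0 K → 4200 K.

4200 K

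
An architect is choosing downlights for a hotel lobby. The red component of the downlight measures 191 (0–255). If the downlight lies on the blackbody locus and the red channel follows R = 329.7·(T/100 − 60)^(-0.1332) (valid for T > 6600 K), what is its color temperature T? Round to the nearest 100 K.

12000 K

(t − 60)^(-0.1332) = 191/329.7 = 0.57931.
t − 60 = 0.57931^(1/-0.1332) = 0.57931^(-7.508) = 60.245, so t = 120.245.
T = 100·t = 12025 K → 12000 K to the nearest 100 K.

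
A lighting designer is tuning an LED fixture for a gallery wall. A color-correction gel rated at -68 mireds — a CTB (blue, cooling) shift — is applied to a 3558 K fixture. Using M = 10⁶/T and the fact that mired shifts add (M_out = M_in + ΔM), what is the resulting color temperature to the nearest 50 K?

M_in = 10⁶/3558 = 281.06 mireds.
M_out = 281.06 + (-68) = 213.06 mireds.
T_out = 10⁶/213.06 = 4693.6 K → 4700 K.

4700 K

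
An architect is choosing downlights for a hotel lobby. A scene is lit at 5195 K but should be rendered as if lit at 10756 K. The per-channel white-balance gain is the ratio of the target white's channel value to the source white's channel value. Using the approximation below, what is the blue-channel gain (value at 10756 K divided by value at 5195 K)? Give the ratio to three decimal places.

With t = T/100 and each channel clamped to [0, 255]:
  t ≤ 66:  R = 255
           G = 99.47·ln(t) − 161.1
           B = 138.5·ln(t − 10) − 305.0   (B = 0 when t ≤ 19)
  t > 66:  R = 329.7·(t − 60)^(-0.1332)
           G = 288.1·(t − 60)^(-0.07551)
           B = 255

At 5195 K (t = 51.95):
  B = 138.5·ln(51.95 − 10) − 305.0 = 138.5·ln 41.95 − 305.0 = 138.5·3.7365 − 305.0 = 212.502.
At 10756 K (t = 107.56):
  B = 255 by definition for t > 66.
Gain = 255.000 / 212.502 = 1.2000 → 1.200.

1.200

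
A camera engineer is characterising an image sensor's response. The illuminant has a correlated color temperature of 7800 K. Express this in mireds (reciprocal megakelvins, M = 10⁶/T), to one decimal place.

M = 10⁶ / 7800 = 128.205 → 128.2 mireds.

128.2 mireds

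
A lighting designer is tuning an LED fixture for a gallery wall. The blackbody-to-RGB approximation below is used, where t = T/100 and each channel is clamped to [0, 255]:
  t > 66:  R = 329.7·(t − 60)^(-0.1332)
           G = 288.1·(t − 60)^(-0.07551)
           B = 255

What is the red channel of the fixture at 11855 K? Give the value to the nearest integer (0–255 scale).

192

t = 11855/100 = 118.55; the t > 66 branch applies.
R = 329.7·(118.55 − 60)^(-0.1332) = 329.7·58.55^(-0.1332) = 329.7·0.58152 = 191.727.
Rounded: 192.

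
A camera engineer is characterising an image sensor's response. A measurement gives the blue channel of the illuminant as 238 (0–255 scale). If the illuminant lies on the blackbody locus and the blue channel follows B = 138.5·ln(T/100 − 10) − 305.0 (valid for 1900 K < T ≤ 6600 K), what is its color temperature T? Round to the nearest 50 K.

6050 K

ln(t − 10) = (238 + 305.0) / 138.5 = 3.9206.
t − 10 = e^3.9206 = 50.430, so t = 60.430.
T = 100·t = 6043 K → 6050 K to the nearest 50 K.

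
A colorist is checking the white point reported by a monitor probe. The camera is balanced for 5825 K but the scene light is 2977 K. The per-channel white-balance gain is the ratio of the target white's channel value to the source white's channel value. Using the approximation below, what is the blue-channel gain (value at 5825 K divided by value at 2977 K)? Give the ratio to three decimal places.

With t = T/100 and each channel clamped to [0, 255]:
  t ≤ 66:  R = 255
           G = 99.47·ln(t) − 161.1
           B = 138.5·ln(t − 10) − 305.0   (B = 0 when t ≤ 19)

2.141

At 2977 K (t = 29.77):
  B = 138.5·ln(29.77 − 10) − 305.0 = 138.5·ln 19.77 − 305.0 = 138.5·2.9842 − 305.0 = 108.307.
At 5825 K (t = 58.25):
  B = 138.5·ln(58.25 − 10) − 305.0 = 138.5·ln 48.25 − 305.0 = 138.5·3.8764 − 305.0 = 231.881.
Gain = 231.881 / 108.307 = 2.1410 → 2.141.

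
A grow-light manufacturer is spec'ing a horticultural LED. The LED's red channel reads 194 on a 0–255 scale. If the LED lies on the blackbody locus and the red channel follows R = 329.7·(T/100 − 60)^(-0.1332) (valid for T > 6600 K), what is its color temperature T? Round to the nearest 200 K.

(t − 60)^(-0.1332) = 194/329.7 = 0.58841.
t − 60 = 0.58841^(1/-0.1332) = 0.58841^(-7.508) = 53.593, so t = 113.593.
T = 100·t = 11359 K → 11400 K to the nearest 200 K.

11400 K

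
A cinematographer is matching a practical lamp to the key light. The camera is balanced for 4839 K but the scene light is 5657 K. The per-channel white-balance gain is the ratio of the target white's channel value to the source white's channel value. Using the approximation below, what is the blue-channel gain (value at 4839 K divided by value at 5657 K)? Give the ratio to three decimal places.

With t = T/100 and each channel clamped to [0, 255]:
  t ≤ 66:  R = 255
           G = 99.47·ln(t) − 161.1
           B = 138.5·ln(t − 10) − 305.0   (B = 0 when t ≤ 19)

0.882

At 5657 K (t = 56.57):
  B = 138.5·ln(56.57 − 10) − 305.0 = 138.5·ln 46.57 − 305.0 = 138.5·3.8410 − 305.0 = 226.972.
At 4839 K (t = 48.39):
  B = 138.5·ln(48.39 − 10) − 305.0 = 138.5·ln 38.39 − 305.0 = 138.5·3.6478 − 305.0 = 200.220.
Gain = 200.220 / 226.972 = 0.8821 → 0.882.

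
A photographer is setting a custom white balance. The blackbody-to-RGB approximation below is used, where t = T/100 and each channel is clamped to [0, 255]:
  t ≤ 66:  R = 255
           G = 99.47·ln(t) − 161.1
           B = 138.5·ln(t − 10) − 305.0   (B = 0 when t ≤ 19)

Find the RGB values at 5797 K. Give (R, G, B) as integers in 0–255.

(255, 243, 231)

t = 5797/100 = 57.97; the t ≤ 66 branch applies.
R = 255 by definition for t ≤ 66.
G = 99.47·ln 57.97 − 161.1 = 99.47·4.0599 − 161.1 = 242.741.
B = 138.5·ln(57.97 − 10) − 305.0 = 138.5·ln 47.97 − 305.0 = 138.5·3.8706 − 305.0 = 231.075.
Rounded: (255, 243, 231).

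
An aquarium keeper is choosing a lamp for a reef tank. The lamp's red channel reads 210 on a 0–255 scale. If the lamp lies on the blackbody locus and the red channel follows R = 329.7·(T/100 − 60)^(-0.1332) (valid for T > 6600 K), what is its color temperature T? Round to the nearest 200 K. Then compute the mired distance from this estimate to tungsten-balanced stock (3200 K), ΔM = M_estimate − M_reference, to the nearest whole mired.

(t − 60)^(-0.1332) = 210/329.7 = 0.63694.
t − 60 = 0.63694^(1/-0.1332) = 0.63694^(-7.508) = 29.561, so t = 89.561.
T = 100·t = 8956 K → 9000 K to the nearest 200 K.
M_estimate = 10⁶/9000 = 111.11; M_reference = 10⁶/3200 = 312.50.
ΔM = 111.11 − 312.50 = -201.39 → -201 mireds.

-201 mireds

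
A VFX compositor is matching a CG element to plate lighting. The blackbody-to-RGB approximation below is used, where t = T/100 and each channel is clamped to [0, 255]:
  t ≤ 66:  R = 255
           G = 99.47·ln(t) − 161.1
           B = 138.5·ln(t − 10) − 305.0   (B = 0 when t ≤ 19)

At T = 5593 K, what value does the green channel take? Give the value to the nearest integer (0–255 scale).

239

t = 5593/100 = 55.93; the t ≤ 66 branch applies.
G = 99.47·ln 55.93 − 161.1 = 99.47·4.0241 − 161.1 = 239.177.
Rounded: 239.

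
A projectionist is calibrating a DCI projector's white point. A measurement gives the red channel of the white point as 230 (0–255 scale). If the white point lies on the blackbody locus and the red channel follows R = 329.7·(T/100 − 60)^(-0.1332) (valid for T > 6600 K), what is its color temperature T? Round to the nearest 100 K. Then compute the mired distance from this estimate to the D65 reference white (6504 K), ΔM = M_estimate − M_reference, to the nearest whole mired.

(t − 60)^(-0.1332) = 230/329.7 = 0.69760.
t − 60 = 0.69760^(1/-0.1332) = 0.69760^(-7.508) = 14.932, so t = 74.932.
T = 100·t = 7493 K → 7500 K to the nearest 100 K.
M_estimate = 10⁶/7500 = 133.33; M_reference = 10⁶/6504 = 153.75.
ΔM = 133.33 − 153.75 = -20.42 → -20 mireds.

-20 mireds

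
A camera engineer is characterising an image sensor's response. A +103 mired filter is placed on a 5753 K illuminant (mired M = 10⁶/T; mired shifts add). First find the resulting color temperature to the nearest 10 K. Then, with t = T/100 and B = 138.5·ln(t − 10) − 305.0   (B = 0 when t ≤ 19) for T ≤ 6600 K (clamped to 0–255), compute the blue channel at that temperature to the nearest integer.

M_in = 10⁶/5753 = 173.82; M_out = 173.82 + (+103) = 276.82.
T_out = 10⁶/276.82 = 3612.4 K → 3610 K; t = 36.1.
B = 138.5·ln(36.1 − 10) − 305.0 = 138.5·ln 26.1 − 305.0 = 138.5·3.2619 − 305.0 = 146.778.
Rounded: 147.

147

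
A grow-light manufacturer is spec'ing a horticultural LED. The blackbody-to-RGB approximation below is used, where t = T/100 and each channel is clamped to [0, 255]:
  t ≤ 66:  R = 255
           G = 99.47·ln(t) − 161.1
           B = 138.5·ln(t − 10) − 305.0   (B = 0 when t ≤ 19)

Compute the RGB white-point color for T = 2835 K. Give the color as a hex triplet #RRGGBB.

#FFAC62

t = 2835/100 = 28.35; the t ≤ 66 branch applies.
R = 255 by definition for t ≤ 66.
G = 99.47·ln 28.35 − 161.1 = 99.47·3.3446 − 161.1 = 171.590.
B = 138.5·ln(28.35 − 10) − 305.0 = 138.5·ln 18.35 − 305.0 = 138.5·2.9096 − 305.0 = 97.984.
Rounded: (255, 172, 98).
In hex: #FFAC62.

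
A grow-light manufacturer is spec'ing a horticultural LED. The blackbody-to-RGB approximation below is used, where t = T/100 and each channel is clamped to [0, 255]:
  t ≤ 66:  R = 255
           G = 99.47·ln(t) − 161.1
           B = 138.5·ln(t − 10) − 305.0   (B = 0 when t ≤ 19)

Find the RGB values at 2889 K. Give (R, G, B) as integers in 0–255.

t = 2889/100 = 28.89; the t ≤ 66 branch applies.
R = 255 by definition for t ≤ 66.
G = 99.47·ln 28.89 − 161.1 = 99.47·3.3635 − 161.1 = 173.467.
B = 138.5·ln(28.89 − 10) − 305.0 = 138.5·ln 18.89 − 305.0 = 138.5·2.9386 − 305.0 = 102.001.
Rounded: (255, 173, 102).

(255, 173, 102)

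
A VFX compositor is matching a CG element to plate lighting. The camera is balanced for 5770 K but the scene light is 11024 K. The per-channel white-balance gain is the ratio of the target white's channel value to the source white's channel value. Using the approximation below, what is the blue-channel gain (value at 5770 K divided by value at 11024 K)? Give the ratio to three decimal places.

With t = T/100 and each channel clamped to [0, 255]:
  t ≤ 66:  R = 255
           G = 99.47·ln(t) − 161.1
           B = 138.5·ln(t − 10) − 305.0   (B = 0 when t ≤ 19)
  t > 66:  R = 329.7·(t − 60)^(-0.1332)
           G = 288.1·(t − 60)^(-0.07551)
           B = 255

0.903

At 11024 K (t = 110.24):
  B = 255 by definition for t > 66.
At 5770 K (t = 57.7):
  B = 138.5·ln(57.7 − 10) − 305.0 = 138.5·ln 47.7 − 305.0 = 138.5·3.8649 − 305.0 = 230.293.
Gain = 230.293 / 255.000 = 0.9031 → 0.903.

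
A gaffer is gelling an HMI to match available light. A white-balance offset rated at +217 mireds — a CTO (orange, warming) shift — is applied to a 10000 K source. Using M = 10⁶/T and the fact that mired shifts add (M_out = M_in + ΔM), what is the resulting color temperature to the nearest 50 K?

M_in = 10⁶/10000 = 100.00 mireds.
M_out = 100.00 + (+217) = 317.00 mireds.
T_out = 10⁶/317.00 = 3154.6 K → 3150 K.

3150 K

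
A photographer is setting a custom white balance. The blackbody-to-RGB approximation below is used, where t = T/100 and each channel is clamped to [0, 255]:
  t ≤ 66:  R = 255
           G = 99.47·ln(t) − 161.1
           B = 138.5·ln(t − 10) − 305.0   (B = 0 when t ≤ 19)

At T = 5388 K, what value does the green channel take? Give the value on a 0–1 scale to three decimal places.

0.923

t = 5388/100 = 53.88; the t ≤ 66 branch applies.
G = 99.47·ln 53.88 − 161.1 = 99.47·3.9868 − 161.1 = 235.463.
On a 0–1 scale: 235.463/255 = 0.9234 → 0.923.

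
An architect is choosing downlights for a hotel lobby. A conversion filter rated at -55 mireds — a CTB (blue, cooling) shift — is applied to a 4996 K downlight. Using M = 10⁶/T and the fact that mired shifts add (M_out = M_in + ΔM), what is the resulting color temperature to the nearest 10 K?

M_in = 10⁶/4996 = 200.16 mireds.
M_out = 200.16 + (-55) = 145.16 mireds.
T_out = 10⁶/145.16 = 6888.9 K → 6890 K.

6890 K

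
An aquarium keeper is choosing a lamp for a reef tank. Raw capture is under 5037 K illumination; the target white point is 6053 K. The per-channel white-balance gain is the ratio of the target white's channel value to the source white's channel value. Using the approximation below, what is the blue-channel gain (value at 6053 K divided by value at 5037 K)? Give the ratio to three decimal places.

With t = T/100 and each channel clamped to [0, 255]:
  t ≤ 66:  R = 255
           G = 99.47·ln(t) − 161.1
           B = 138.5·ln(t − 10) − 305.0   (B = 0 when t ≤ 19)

At 5037 K (t = 50.37):
  B = 138.5·ln(50.37 − 10) − 305.0 = 138.5·ln 40.37 − 305.0 = 138.5·3.6981 − 305.0 = 207.185.
At 6053 K (t = 60.53):
  B = 138.5·ln(60.53 − 10) − 305.0 = 138.5·ln 50.53 − 305.0 = 138.5·3.9226 − 305.0 = 238.276.
Gain = 238.276 / 207.185 = 1.1501 → 1.150.

1.150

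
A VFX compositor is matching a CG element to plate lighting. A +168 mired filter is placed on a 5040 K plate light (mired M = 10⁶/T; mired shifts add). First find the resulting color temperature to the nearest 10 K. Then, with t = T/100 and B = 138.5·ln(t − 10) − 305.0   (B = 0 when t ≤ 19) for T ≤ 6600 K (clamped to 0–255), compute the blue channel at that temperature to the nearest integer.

M_in = 10⁶/5040 = 198.41; M_out = 198.41 + (+168) = 366.41.
T_out = 10⁶/366.41 = 2729.2 K → 2730 K; t = 27.3.
B = 138.5·ln(27.3 − 10) − 305.0 = 138.5·ln 17.3 − 305.0 = 138.5·2.8507 − 305.0 = 89.823.
Rounded: 90.

90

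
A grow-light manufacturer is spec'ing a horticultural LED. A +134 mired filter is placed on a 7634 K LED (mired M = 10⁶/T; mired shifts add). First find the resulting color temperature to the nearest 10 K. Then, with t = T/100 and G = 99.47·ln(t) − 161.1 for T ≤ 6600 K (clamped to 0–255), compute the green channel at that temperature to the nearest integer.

200

M_in = 10⁶/7634 = 130.99; M_out = 130.99 + (+134) = 264.99.
T_out = 10⁶/264.99 = 3773.7 K → 3770 K; t = 37.7.
G = 99.47·ln 37.7 − 161.1 = 99.47·3.6297 − 161.1 = 199.942.
Rounded: 200.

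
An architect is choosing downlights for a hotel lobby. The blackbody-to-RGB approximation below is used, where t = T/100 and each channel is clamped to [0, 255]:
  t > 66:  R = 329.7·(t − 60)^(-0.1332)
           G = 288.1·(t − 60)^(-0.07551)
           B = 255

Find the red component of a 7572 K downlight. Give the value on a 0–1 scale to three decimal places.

0.896

t = 7572/100 = 75.72; the t > 66 branch applies.
R = 329.7·(75.72 − 60)^(-0.1332) = 329.7·15.72^(-0.1332) = 329.7·0.69284 = 228.429.
On a 0–1 scale: 228.429/255 = 0.8958 → 0.896.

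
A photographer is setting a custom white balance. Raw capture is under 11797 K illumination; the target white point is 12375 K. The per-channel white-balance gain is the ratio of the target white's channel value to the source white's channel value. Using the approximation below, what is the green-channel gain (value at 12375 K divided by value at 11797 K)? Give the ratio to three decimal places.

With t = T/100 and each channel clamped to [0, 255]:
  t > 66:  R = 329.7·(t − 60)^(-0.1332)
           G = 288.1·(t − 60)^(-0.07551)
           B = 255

At 11797 K (t = 117.97):
  G = 288.1·(117.97 − 60)^(-0.07551) = 288.1·57.97^(-0.07551) = 288.1·0.73597 = 212.033.
At 12375 K (t = 123.75):
  G = 288.1·(123.75 − 60)^(-0.07551) = 288.1·63.75^(-0.07551) = 288.1·0.73071 = 210.517.
Gain = 210.517 / 212.033 = 0.9928 → 0.993.

0.993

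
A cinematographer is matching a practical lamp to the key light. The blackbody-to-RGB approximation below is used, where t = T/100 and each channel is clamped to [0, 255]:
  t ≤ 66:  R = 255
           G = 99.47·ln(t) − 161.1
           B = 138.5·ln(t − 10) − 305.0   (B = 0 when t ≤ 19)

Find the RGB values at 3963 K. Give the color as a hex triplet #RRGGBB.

t = 3963/100 = 39.63; the t ≤ 66 branch applies.
R = 255 by definition for t ≤ 66.
G = 99.47·ln 39.63 − 161.1 = 99.47·3.6796 − 161.1 = 204.908.
B = 138.5·ln(39.63 − 10) − 305.0 = 138.5·ln 29.63 − 305.0 = 138.5·3.3888 − 305.0 = 164.347.
Rounded: (255, 205, 164).
In hex: #FFCDA4.

#FFCDA4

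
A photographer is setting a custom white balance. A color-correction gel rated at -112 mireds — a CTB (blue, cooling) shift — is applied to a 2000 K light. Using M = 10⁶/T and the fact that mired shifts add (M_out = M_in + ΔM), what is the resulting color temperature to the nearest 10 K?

M_in = 10⁶/2000 = 500.00 mireds.
M_out = 500.00 + (-112) = 388.00 mireds.
T_out = 10⁶/388.00 = 2577.3 K → 2580 K.

2580 K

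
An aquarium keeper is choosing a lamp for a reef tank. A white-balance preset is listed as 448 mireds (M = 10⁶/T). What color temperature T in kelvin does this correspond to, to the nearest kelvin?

T = 10⁶ / 448 = 2232.14 K → 2232 K.

2232 K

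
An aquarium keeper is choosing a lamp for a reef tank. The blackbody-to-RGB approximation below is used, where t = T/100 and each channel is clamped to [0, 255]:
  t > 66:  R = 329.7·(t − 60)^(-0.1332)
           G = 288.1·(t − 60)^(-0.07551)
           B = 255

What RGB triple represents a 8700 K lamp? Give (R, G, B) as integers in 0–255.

t = 8700/100 = 87; the t > 66 branch applies.
R = 329.7·(87 − 60)^(-0.1332) = 329.7·27^(-0.1332) = 329.7·0.64468 = 212.550.
G = 288.1·(87 − 60)^(-0.07551) = 288.1·27^(-0.07551) = 288.1·0.77968 = 224.626.
B = 255 by definition for t > 66.
Rounded: (213, 225, 255).

(213, 225, 255)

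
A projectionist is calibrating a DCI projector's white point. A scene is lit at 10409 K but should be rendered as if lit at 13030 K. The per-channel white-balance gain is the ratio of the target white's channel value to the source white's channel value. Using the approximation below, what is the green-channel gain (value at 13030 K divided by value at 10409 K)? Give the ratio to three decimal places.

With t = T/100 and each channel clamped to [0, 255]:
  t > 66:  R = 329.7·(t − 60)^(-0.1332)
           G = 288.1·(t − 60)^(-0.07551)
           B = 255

0.965

At 10409 K (t = 104.09):
  G = 288.1·(104.09 − 60)^(-0.07551) = 288.1·44.09^(-0.07551) = 288.1·0.75134 = 216.461.
At 13030 K (t = 130.3):
  G = 288.1·(130.3 − 60)^(-0.07551) = 288.1·70.3^(-0.07551) = 288.1·0.72533 = 208.968.
Gain = 208.968 / 216.461 = 0.9654 → 0.965.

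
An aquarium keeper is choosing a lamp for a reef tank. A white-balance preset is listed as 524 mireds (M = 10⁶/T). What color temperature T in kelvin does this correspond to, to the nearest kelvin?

T = 10⁶ / 524 = 1908.40 K → 1908 K.

1908 K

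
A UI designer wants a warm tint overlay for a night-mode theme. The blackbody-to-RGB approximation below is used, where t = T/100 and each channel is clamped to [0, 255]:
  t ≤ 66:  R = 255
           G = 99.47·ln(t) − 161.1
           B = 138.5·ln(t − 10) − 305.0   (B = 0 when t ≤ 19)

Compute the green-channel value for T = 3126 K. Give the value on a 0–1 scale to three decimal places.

t = 3126/100 = 31.26; the t ≤ 66 branch applies.
G = 99.47·ln 31.26 − 161.1 = 99.47·3.4423 − 161.1 = 181.309.
On a 0–1 scale: 181.309/255 = 0.7110 → 0.711.

0.711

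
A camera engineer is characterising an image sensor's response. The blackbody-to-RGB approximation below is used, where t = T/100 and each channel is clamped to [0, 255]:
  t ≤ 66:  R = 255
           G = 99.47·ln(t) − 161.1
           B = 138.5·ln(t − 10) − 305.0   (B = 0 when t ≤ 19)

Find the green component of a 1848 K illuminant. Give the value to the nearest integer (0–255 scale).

t = 1848/100 = 18.48; the t ≤ 66 branch applies.
G = 99.47·ln 18.48 − 161.1 = 99.47·2.9167 − 161.1 = 129.023.
Rounded: 129.

129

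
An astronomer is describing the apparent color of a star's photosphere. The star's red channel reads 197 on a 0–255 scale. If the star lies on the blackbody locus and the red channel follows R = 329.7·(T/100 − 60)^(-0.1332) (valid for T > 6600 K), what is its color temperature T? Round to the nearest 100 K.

(t − 60)^(-0.1332) = 197/329.7 = 0.59751.
t − 60 = 0.59751^(1/-0.1332) = 0.59751^(-7.508) = 47.761, so t = 107.761.
T = 100·t = 10776 K → 10800 K to the nearest 100 K.

10800 K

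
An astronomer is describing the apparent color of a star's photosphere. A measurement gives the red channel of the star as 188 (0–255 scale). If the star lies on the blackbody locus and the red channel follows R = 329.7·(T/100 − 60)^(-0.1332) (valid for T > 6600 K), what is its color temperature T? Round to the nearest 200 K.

(t − 60)^(-0.1332) = 188/329.7 = 0.57022.
t − 60 = 0.57022^(1/-0.1332) = 0.57022^(-7.508) = 67.848, so t = 127.848.
T = 100·t = 12785 K → 12800 K to the nearest 200 K.

12800 K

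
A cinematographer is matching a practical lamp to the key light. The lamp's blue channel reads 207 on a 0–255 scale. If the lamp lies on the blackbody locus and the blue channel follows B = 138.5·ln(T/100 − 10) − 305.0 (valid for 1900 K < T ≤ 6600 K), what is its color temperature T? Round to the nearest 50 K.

5050 K

ln(t − 10) = (207 + 305.0) / 138.5 = 3.6968.
t − 10 = e^3.6968 = 40.316, so t = 50.316.
T = 100·t = 5032 K → 5050 K to the nearest 50 K.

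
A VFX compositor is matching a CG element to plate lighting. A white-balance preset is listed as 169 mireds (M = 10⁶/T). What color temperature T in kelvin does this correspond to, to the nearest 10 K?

T = 10⁶ / 169 = 5917.16 K → 5920 K.

5920 K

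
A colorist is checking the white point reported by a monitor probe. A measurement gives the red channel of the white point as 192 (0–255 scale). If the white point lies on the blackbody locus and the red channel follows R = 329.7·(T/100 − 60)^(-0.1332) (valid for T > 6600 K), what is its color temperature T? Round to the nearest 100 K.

(t − 60)^(-0.1332) = 192/329.7 = 0.58235.
t − 60 = 0.58235^(1/-0.1332) = 0.58235^(-7.508) = 57.929, so t = 117.929.
T = 100·t = 11793 K → 11800 K to the nearest 100 K.

11800 K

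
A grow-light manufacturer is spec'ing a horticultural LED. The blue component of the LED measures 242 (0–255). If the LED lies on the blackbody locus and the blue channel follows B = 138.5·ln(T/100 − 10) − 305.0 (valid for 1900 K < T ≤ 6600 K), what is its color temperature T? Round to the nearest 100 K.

6200 K

ln(t − 10) = (242 + 305.0) / 138.5 = 3.9495.
t − 10 = e^3.9495 = 51.907, so t = 61.907.
T = 100·t = 6191 K → 6200 K to the nearest 100 K.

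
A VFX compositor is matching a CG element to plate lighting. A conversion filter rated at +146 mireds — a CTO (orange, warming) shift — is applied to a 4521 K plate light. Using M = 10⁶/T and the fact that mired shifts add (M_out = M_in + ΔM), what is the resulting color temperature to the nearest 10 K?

M_in = 10⁶/4521 = 221.19 mireds.
M_out = 221.19 + (+146) = 367.19 mireds.
T_out = 10⁶/367.19 = 2723.4 K → 2720 K.

2720 K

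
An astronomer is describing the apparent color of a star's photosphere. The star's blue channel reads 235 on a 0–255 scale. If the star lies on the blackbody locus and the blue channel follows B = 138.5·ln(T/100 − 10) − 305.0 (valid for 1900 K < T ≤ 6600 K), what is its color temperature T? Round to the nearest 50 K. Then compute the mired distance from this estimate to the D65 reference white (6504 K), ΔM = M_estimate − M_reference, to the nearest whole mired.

ln(t − 10) = (235 + 305.0) / 138.5 = 3.8989.
t − 10 = e^3.8989 = 49.349, so t = 59.349.
T = 100·t = 5935 K → 5950 K to the nearest 50 K.
M_estimate = 10⁶/5950 = 168.07; M_reference = 10⁶/6504 = 153.75.
ΔM = 168.07 − 153.75 = 14.32 → +14 mireds.

+14 mireds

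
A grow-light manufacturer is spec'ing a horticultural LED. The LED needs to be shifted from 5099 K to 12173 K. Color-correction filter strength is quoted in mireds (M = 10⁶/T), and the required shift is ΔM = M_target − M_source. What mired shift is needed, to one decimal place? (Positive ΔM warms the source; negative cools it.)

-114.0 mireds

M_source = 10⁶/5099 = 196.117; M_target = 10⁶/12173 = 82.149.
ΔM = 82.149 − 196.117 = -113.968 → -114.0 mireds, a cooling shift.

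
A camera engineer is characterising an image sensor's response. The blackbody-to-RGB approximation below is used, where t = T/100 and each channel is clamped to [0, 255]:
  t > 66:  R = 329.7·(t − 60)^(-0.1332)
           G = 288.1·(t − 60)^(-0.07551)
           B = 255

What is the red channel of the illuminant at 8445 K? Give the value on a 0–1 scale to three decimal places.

t = 8445/100 = 84.45; the t > 66 branch applies.
R = 329.7·(84.45 − 60)^(-0.1332) = 329.7·24.45^(-0.1332) = 329.7·0.65325 = 215.377.
On a 0–1 scale: 215.377/255 = 0.8446 → 0.845.

0.845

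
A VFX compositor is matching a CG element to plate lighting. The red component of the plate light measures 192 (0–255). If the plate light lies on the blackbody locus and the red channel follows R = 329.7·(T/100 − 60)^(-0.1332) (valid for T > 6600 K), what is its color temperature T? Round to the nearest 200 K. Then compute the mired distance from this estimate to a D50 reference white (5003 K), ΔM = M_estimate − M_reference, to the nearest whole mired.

(t − 60)^(-0.1332) = 192/329.7 = 0.58235.
t − 60 = 0.58235^(1/-0.1332) = 0.58235^(-7.508) = 57.929, so t = 117.929.
T = 100·t = 11793 K → 11800 K to the nearest 200 K.
M_estimate = 10⁶/11800 = 84.75; M_reference = 10⁶/5003 = 199.88.
ΔM = 84.75 − 199.88 = -115.13 → -115 mireds.

-115 mireds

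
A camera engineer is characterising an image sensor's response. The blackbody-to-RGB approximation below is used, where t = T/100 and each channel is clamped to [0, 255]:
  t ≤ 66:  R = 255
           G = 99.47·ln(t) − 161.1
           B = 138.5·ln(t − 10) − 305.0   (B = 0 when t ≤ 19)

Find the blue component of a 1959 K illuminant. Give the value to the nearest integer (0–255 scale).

8

t = 1959/100 = 19.59; the t ≤ 66 branch applies.
B = 138.5·ln(19.59 − 10) − 305.0 = 138.5·ln 9.59 − 305.0 = 138.5·2.2607 − 305.0 = 8.110.
Rounded: 8.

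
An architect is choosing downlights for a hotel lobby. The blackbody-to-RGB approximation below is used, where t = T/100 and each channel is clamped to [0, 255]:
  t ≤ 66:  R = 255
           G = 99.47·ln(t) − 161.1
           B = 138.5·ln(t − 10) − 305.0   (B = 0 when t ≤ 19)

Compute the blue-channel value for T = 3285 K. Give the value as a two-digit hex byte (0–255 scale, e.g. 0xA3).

0x80

t = 3285/100 = 32.85; the t ≤ 66 branch applies.
B = 138.5·ln(32.85 − 10) − 305.0 = 138.5·ln 22.85 − 305.0 = 138.5·3.1290 − 305.0 = 128.360.
Rounded: 128; in hex, 0x80.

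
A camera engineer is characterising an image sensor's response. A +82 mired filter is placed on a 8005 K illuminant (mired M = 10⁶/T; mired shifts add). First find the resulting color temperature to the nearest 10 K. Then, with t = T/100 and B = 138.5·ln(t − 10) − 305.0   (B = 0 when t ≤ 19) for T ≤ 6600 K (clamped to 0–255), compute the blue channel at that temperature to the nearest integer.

M_in = 10⁶/8005 = 124.92; M_out = 124.92 + (+82) = 206.92.
T_out = 10⁶/206.92 = 4832.7 K → 4830 K; t = 48.3.
B = 138.5·ln(48.3 − 10) − 305.0 = 138.5·ln 38.3 − 305.0 = 138.5·3.6454 − 305.0 = 199.895.
Rounded: 200.

200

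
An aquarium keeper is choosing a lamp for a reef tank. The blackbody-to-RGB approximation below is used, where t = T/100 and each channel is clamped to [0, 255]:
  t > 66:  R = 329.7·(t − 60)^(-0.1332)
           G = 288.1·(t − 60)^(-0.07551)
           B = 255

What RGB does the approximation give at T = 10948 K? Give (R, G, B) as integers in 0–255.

t = 10948/100 = 109.48; the t > 66 branch applies.
R = 329.7·(109.48 − 60)^(-0.1332) = 329.7·49.48^(-0.1332) = 329.7·0.59471 = 196.074.
G = 288.1·(109.48 − 60)^(-0.07551) = 288.1·49.48^(-0.07551) = 288.1·0.74482 = 214.584.
B = 255 by definition for t > 66.
Rounded: (196, 215, 255).

(196, 215, 255)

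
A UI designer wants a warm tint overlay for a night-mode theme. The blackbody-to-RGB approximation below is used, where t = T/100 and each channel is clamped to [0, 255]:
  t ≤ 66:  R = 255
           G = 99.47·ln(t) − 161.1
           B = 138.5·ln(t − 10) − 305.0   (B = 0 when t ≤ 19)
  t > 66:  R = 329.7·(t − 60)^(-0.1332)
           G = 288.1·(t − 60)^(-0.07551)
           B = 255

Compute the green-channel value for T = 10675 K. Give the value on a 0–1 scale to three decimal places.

t = 10675/100 = 106.75; the t > 66 branch applies.
G = 288.1·(106.75 − 60)^(-0.07551) = 288.1·46.75^(-0.07551) = 288.1·0.74802 = 215.505.
On a 0–1 scale: 215.505/255 = 0.8451 → 0.845.

0.845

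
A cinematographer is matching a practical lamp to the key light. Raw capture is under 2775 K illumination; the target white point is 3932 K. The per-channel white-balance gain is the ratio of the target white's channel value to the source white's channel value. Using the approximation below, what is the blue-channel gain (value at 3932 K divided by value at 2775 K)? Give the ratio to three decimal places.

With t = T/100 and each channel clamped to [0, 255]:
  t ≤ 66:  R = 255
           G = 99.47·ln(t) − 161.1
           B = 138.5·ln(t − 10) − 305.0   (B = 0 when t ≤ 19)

1.744

At 2775 K (t = 27.75):
  B = 138.5·ln(27.75 − 10) − 305.0 = 138.5·ln 17.75 − 305.0 = 138.5·2.8764 − 305.0 = 93.379.
At 3932 K (t = 39.32):
  B = 138.5·ln(39.32 − 10) − 305.0 = 138.5·ln 29.32 − 305.0 = 138.5·3.3783 − 305.0 = 162.890.
Gain = 162.890 / 93.379 = 1.7444 → 1.744.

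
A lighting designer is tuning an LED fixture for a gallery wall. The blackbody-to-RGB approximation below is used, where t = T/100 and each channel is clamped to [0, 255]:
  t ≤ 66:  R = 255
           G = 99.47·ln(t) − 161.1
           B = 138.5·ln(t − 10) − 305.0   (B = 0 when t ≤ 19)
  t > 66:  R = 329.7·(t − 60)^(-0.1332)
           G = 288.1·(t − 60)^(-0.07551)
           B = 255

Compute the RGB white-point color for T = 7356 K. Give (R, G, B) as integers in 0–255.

(233, 237, 255)

t = 7356/100 = 73.56; the t > 66 branch applies.
R = 329.7·(73.56 − 60)^(-0.1332) = 329.7·13.56^(-0.1332) = 329.7·0.70662 = 232.971.
G = 288.1·(73.56 − 60)^(-0.07551) = 288.1·13.56^(-0.07551) = 288.1·0.82130 = 236.617.
B = 255 by definition for t > 66.
Rounded: (233, 237, 255).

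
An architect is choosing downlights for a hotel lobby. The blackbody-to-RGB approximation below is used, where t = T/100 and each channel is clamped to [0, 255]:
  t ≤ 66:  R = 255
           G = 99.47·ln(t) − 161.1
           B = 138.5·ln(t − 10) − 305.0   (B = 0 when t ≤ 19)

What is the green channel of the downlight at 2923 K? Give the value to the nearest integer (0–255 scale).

175

t = 2923/100 = 29.23; the t ≤ 66 branch applies.
G = 99.47·ln 29.23 − 161.1 = 99.47·3.3752 − 161.1 = 174.631.
Rounded: 175.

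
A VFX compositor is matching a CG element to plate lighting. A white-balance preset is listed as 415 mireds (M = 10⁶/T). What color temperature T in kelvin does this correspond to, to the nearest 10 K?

2410 K

T = 10⁶ / 415 = 2409.64 K → 2410 K.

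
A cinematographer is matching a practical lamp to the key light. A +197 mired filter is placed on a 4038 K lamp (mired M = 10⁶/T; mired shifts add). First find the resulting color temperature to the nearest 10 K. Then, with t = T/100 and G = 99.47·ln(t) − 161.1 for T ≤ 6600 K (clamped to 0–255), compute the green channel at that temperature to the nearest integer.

M_in = 10⁶/4038 = 247.65; M_out = 247.65 + (+197) = 444.65.
T_out = 10⁶/444.65 = 2249.0 K → 2250 K; t = 22.5.
G = 99.47·ln 22.5 − 161.1 = 99.47·3.1135 − 161.1 = 148.601.
Rounded: 149.

149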